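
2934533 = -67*( - 43799)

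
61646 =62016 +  - 370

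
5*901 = 4505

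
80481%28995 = 22491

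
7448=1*7448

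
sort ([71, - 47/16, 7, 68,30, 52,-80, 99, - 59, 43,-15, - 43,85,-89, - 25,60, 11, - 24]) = [ - 89 ,-80,-59,-43, - 25,-24,-15, - 47/16, 7,11,30, 43, 52, 60, 68, 71, 85, 99]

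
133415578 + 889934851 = 1023350429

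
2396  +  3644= 6040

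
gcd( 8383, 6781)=1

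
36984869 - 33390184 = 3594685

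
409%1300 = 409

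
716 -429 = 287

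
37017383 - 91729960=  - 54712577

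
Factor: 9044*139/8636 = 7^1*19^1*127^( - 1)*139^1=18487/127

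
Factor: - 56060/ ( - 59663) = 2^2* 5^1*2803^1* 59663^(- 1)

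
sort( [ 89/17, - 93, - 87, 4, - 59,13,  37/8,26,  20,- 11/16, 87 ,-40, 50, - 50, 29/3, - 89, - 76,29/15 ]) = [ - 93,  -  89,-87, - 76, - 59,-50, - 40, - 11/16, 29/15,4,37/8,89/17, 29/3,13,  20, 26,50,87]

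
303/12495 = 101/4165 = 0.02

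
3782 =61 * 62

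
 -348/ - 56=87/14 = 6.21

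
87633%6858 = 5337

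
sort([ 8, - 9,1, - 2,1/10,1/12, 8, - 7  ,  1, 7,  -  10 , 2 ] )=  [ - 10, - 9, - 7, - 2,1/12,1/10, 1, 1,2,7,8, 8 ]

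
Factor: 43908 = 2^2*3^1*3659^1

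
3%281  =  3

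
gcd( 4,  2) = 2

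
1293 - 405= 888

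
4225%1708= 809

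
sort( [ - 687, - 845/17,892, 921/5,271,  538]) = [ - 687, - 845/17,921/5 , 271,538, 892 ] 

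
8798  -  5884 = 2914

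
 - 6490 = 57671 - 64161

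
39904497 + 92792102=132696599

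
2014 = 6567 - 4553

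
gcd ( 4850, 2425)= 2425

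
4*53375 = 213500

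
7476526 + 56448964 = 63925490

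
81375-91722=- 10347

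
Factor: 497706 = 2^1*3^1*11^1 * 7541^1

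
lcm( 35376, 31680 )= 2122560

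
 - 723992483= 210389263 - 934381746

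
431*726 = 312906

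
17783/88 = 17783/88 = 202.08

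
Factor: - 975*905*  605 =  - 3^1*5^4*11^2*13^1*181^1 = - 533836875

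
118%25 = 18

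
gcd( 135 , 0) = 135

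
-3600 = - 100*36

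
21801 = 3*7267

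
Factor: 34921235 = 5^1*47^1 *181^1 * 821^1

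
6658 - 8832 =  - 2174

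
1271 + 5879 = 7150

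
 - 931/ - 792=931/792 = 1.18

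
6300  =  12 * 525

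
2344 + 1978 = 4322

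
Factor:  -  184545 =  - 3^3*5^1*1367^1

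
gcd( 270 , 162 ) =54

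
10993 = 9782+1211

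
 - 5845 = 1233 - 7078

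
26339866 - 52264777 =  - 25924911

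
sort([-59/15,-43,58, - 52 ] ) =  [-52, - 43, - 59/15, 58]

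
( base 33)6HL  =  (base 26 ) adi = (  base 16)1BCC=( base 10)7116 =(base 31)7CH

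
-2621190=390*(- 6721)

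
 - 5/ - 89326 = 5/89326=   0.00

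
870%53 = 22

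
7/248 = 7/248 = 0.03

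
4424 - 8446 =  - 4022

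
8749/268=32 + 173/268 = 32.65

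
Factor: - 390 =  - 2^1*3^1 * 5^1*13^1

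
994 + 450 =1444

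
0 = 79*0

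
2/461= 2/461 = 0.00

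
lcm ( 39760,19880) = 39760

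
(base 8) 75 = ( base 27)27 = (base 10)61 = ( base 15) 41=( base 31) 1u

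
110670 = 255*434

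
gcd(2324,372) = 4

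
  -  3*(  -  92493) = 277479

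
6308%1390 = 748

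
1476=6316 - 4840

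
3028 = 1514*2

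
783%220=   123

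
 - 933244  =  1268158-2201402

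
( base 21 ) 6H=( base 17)87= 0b10001111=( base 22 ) 6B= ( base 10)143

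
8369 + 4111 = 12480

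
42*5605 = 235410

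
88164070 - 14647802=73516268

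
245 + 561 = 806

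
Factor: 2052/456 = 9/2 = 2^(-1)*3^2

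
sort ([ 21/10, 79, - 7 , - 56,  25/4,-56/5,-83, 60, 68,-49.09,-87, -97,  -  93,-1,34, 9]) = [-97, - 93, - 87,-83, - 56, - 49.09, - 56/5, - 7,-1, 21/10,25/4, 9, 34, 60, 68,79]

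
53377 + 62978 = 116355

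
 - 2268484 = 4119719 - 6388203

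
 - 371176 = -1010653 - -639477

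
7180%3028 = 1124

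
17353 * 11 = 190883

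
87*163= 14181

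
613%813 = 613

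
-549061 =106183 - 655244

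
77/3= 25 + 2/3 = 25.67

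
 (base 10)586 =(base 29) k6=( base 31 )is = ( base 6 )2414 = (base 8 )1112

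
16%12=4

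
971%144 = 107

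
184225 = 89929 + 94296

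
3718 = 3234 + 484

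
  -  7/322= - 1 + 45/46= - 0.02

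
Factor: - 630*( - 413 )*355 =2^1*3^2*5^2 *7^2*59^1 *71^1= 92367450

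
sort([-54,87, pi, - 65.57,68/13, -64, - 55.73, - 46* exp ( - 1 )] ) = [ - 65.57, - 64, - 55.73, - 54, - 46 * exp(-1 ),pi, 68/13, 87 ] 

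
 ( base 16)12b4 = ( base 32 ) 4lk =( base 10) 4788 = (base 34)44s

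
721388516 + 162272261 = 883660777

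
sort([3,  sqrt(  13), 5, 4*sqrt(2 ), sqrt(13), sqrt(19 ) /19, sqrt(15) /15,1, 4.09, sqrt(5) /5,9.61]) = [sqrt(19)/19,sqrt(15) /15,sqrt(5) /5,1, 3,sqrt( 13), sqrt ( 13),4.09, 5,4* sqrt(2), 9.61]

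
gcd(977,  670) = 1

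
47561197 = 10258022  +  37303175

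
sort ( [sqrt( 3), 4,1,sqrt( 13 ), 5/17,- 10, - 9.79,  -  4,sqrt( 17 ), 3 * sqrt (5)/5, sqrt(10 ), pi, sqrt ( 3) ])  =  [ - 10, - 9.79,-4, 5/17, 1  ,  3 * sqrt( 5) /5,sqrt( 3), sqrt( 3 ),pi, sqrt( 10),sqrt( 13 ), 4,  sqrt( 17)]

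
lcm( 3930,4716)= 23580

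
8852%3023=2806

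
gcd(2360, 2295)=5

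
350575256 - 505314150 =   -  154738894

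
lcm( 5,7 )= 35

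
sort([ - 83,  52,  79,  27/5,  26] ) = [ - 83, 27/5, 26 , 52 , 79] 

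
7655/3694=7655/3694 = 2.07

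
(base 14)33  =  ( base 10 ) 45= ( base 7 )63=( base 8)55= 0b101101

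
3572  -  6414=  - 2842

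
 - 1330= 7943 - 9273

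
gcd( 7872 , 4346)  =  82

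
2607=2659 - 52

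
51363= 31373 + 19990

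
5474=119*46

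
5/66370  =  1/13274  =  0.00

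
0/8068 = 0 =0.00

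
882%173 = 17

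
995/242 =995/242= 4.11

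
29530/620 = 47 + 39/62= 47.63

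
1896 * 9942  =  18850032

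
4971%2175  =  621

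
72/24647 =72/24647  =  0.00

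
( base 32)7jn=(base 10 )7799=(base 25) cbo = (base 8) 17167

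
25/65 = 5/13 = 0.38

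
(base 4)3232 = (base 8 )356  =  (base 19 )CA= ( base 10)238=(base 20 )BI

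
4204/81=4204/81  =  51.90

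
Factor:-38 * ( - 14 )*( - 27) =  - 14364  =  - 2^2*3^3 * 7^1  *19^1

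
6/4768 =3/2384 = 0.00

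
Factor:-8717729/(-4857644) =2^(-2 )*11^( - 1)*79^1*113^(-1)*163^1*677^1*977^( - 1) 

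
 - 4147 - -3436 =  - 711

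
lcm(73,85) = 6205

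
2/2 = 1 = 1.00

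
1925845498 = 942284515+983560983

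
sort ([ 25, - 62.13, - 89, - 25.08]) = [ - 89,  -  62.13 , - 25.08,25]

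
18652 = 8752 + 9900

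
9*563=5067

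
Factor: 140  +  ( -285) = - 145 = - 5^1*29^1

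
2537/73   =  2537/73 = 34.75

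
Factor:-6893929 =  - 7^1*984847^1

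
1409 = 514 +895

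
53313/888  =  60+11/296 = 60.04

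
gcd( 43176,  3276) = 84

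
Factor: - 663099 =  - 3^1*67^1*3299^1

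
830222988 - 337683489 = 492539499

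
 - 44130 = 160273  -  204403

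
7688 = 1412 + 6276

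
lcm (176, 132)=528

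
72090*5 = 360450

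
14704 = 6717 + 7987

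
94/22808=47/11404  =  0.00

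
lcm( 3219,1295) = 112665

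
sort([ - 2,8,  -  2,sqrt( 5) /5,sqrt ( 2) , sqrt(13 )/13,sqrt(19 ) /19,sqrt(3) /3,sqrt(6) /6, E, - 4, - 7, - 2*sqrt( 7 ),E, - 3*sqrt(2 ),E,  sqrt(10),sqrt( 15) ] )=[ - 7, - 2*sqrt( 7 ) ,-3*sqrt( 2 ), - 4, -2, - 2,sqrt(19 )/19,sqrt( 13 ) /13,  sqrt( 6) /6, sqrt( 5 )/5,sqrt( 3 )/3 , sqrt( 2 ),E, E , E, sqrt( 10),  sqrt( 15 ), 8]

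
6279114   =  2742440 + 3536674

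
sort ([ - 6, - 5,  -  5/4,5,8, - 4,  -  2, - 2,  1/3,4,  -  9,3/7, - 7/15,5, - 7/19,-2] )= [- 9, - 6,  -  5, - 4, - 2,  -  2, - 2, - 5/4, - 7/15 , - 7/19,1/3,3/7,4, 5,5,8] 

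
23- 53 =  - 30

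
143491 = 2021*71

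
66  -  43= 23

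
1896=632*3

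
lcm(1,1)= 1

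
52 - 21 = 31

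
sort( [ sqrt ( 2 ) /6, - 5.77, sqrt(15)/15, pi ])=[ - 5.77, sqrt ( 2) /6, sqrt ( 15)/15 , pi] 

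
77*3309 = 254793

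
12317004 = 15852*777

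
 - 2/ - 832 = 1/416 = 0.00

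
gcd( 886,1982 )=2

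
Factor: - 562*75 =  - 2^1 *3^1*5^2*281^1 = -  42150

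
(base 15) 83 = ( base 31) 3U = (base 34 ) 3l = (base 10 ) 123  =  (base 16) 7B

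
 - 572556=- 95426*6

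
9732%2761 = 1449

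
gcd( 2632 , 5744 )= 8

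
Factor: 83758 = 2^1 * 41879^1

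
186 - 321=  - 135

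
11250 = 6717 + 4533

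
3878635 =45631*85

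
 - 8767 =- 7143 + -1624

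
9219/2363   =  9219/2363 = 3.90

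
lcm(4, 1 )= 4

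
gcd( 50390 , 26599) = 1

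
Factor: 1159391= 29^1*39979^1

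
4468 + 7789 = 12257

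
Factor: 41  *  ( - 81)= - 3^4*41^1 = - 3321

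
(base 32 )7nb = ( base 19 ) 12hb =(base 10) 7915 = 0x1EEB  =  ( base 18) 167d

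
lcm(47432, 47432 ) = 47432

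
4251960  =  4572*930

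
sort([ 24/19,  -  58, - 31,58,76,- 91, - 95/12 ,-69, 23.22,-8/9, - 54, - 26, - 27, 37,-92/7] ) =[-91, - 69 , - 58,- 54,-31,  -  27,-26 , - 92/7,-95/12,-8/9 , 24/19,23.22,37, 58,76] 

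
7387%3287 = 813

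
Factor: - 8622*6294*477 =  - 2^2*3^5*53^1*479^1*1049^1  =  -25885296036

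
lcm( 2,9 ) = 18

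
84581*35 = 2960335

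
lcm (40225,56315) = 281575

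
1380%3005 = 1380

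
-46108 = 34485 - 80593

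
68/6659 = 68/6659 = 0.01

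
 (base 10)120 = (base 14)88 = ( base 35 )3f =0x78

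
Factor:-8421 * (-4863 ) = 3^2*7^1*401^1*1621^1 = 40951323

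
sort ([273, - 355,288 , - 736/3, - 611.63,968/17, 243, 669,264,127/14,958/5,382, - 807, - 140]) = [ - 807,  -  611.63,  -  355, - 736/3,- 140, 127/14, 968/17,958/5,243, 264 , 273, 288,382, 669]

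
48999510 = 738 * 66395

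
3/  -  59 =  - 1 + 56/59 = -0.05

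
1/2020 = 1/2020 = 0.00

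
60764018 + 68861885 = 129625903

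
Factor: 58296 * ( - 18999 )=  -  1107565704=- 2^3*3^3*7^1 * 347^1*2111^1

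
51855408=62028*836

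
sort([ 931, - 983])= [ - 983,931 ] 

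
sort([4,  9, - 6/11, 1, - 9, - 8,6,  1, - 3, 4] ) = [ - 9, - 8, - 3, - 6/11,1,1,4,4, 6,9 ] 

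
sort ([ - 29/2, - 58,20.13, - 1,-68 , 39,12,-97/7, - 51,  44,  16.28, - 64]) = [ - 68, - 64,-58, - 51,- 29/2,-97/7, - 1, 12 , 16.28,20.13,  39,44 ] 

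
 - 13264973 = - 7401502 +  - 5863471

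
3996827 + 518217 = 4515044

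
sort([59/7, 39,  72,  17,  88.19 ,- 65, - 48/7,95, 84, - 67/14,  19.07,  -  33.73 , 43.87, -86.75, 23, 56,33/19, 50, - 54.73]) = [-86.75, - 65, - 54.73, - 33.73 , - 48/7,-67/14, 33/19, 59/7, 17,19.07, 23 , 39, 43.87, 50,56,72, 84, 88.19, 95] 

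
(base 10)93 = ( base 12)79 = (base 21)49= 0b1011101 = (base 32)2T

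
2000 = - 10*( - 200) 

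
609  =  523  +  86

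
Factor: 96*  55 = 2^5*3^1 *5^1*11^1 = 5280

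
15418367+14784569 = 30202936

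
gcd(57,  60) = 3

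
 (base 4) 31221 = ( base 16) 369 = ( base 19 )27I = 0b1101101001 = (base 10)873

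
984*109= 107256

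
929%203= 117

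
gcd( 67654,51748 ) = 2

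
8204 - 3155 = 5049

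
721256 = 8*90157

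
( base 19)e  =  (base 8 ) 16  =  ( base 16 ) E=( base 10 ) 14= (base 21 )e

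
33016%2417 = 1595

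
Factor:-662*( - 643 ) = 2^1 * 331^1 * 643^1 = 425666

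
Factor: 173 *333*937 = 3^2*37^1*173^1*937^1 = 53979633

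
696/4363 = 696/4363 = 0.16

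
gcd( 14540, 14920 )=20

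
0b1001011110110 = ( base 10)4854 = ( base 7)20103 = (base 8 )11366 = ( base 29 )5mb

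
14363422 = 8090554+6272868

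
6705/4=6705/4 = 1676.25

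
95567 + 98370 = 193937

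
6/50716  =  3/25358 = 0.00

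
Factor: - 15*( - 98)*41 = 2^1 *3^1*5^1*7^2 * 41^1 = 60270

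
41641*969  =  40350129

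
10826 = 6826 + 4000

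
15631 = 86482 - 70851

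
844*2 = 1688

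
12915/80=161 + 7/16=161.44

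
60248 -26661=33587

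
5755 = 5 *1151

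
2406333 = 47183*51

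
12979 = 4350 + 8629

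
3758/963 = 3+869/963 = 3.90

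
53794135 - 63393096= - 9598961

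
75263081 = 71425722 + 3837359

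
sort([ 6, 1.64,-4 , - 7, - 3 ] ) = [ - 7, -4, - 3,1.64,  6]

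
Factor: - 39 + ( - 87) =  - 126= -  2^1*3^2* 7^1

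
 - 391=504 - 895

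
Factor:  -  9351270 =-2^1*3^2*5^1*103903^1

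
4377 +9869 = 14246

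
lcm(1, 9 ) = 9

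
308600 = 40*7715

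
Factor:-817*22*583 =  - 2^1*11^2*19^1*43^1*53^1 = - 10478842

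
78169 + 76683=154852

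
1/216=1/216  =  0.00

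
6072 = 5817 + 255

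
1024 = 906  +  118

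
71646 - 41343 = 30303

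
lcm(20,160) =160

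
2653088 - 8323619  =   - 5670531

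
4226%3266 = 960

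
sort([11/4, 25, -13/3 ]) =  [ - 13/3, 11/4, 25]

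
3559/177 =3559/177= 20.11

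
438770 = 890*493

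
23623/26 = 908 + 15/26=908.58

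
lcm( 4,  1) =4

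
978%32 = 18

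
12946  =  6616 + 6330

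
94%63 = 31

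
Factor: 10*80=800=2^5*5^2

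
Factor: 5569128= 2^3 * 3^3*19^1 * 23^1 * 59^1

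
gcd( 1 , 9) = 1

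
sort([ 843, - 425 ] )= [-425 , 843] 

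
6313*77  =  486101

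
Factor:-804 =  - 2^2*3^1*67^1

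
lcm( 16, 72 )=144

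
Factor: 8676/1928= 9/2 = 2^( - 1)*3^2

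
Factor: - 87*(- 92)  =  2^2*3^1 * 23^1*29^1  =  8004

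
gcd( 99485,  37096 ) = 1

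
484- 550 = - 66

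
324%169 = 155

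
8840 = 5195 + 3645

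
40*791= 31640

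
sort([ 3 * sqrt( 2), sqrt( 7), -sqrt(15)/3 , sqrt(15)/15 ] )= [ - sqrt(15)/3,sqrt(15 ) /15,sqrt( 7), 3 * sqrt(2)]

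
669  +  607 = 1276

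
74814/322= 37407/161 = 232.34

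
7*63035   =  441245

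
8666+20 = 8686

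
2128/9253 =112/487 = 0.23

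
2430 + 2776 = 5206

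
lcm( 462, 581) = 38346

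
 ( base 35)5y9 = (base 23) dja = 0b1110010011100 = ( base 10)7324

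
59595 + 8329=67924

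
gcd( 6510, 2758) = 14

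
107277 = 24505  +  82772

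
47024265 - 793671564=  - 746647299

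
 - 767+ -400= - 1167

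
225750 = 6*37625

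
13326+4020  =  17346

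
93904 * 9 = 845136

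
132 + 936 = 1068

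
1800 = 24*75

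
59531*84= 5000604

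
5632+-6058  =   - 426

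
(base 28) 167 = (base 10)959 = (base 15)43E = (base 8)1677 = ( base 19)2C9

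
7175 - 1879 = 5296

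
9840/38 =4920/19 =258.95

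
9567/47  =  9567/47 = 203.55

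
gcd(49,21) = 7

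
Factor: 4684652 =2^2*7^1*167309^1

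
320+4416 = 4736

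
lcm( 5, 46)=230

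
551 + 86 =637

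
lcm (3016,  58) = 3016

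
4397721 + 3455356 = 7853077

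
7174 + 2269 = 9443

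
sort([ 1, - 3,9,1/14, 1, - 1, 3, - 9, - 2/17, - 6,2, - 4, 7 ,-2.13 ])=[  -  9, - 6 , - 4, -3, - 2.13,  -  1, - 2/17,1/14,1, 1,2, 3,7 , 9 ]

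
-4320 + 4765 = 445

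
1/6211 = 1/6211 = 0.00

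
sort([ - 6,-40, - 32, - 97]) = [ - 97, - 40, - 32 , - 6] 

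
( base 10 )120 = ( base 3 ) 11110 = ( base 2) 1111000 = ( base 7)231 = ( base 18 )6c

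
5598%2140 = 1318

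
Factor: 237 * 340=2^2*3^1*5^1 *17^1 *79^1 = 80580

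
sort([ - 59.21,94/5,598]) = [ - 59.21,94/5,598] 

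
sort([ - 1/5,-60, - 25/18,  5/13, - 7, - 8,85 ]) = [ - 60, - 8, - 7,- 25/18, -1/5  ,  5/13,85]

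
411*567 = 233037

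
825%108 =69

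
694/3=231+1/3= 231.33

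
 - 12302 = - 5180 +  - 7122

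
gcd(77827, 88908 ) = 1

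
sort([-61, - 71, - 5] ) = [ - 71, - 61,-5]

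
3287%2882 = 405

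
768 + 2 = 770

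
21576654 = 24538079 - 2961425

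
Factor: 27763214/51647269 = 2^1 * 73^1*190159^1*51647269^( - 1)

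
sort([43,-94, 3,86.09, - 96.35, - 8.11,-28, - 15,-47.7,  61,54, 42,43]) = [ - 96.35, - 94,-47.7, - 28, - 15, - 8.11, 3, 42,43,43,54 , 61, 86.09 ] 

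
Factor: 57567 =3^1*31^1*619^1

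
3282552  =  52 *63126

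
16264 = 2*8132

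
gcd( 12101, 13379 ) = 1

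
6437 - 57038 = - 50601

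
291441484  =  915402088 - 623960604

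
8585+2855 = 11440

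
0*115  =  0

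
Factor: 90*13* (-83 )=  - 2^1 * 3^2*5^1*13^1*83^1= - 97110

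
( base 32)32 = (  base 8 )142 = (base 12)82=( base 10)98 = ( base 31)35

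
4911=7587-2676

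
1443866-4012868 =  -  2569002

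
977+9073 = 10050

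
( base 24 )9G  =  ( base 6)1024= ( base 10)232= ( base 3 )22121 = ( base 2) 11101000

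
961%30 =1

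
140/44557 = 140/44557 = 0.00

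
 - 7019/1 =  - 7019 = - 7019.00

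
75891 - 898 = 74993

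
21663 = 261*83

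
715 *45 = 32175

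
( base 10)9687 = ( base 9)14253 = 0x25D7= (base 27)D7L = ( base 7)40146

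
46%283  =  46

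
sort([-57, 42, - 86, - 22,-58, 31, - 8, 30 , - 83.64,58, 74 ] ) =[-86, - 83.64,-58,-57, - 22,-8 , 30, 31,42, 58, 74]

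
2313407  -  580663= 1732744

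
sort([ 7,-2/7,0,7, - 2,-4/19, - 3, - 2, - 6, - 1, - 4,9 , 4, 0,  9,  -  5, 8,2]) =[ - 6, - 5, - 4, - 3 , - 2, - 2, - 1,- 2/7, - 4/19,0,0, 2, 4,7, 7, 8,9,9]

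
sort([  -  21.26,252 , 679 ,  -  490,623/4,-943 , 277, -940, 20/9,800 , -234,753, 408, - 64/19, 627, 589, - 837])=[ - 943, - 940, -837 , - 490, - 234, - 21.26,-64/19 , 20/9, 623/4 , 252, 277,408,589, 627,  679, 753 , 800] 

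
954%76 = 42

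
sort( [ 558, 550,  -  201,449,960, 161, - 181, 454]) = [ - 201, - 181, 161,449,454,550,558, 960] 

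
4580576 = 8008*572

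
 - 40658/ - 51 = 797 + 11/51 = 797.22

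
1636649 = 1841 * 889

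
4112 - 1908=2204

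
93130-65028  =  28102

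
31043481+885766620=916810101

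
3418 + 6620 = 10038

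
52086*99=5156514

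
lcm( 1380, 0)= 0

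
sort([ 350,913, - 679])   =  [  -  679,  350,913]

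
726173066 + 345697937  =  1071871003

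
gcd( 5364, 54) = 18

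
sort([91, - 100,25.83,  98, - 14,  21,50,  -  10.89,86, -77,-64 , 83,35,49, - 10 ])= [ - 100, - 77, - 64, - 14, - 10.89, - 10,21,25.83,  35,  49,50, 83,86,91,98]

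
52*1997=103844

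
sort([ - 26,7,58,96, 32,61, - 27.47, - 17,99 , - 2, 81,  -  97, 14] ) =[ - 97, - 27.47,- 26 ,-17,  -  2,7,14, 32, 58,61,81, 96,99 ] 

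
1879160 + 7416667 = 9295827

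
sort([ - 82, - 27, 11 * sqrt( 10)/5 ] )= [ - 82, - 27, 11*sqrt(10) /5]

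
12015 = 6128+5887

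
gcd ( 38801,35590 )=1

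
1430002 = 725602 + 704400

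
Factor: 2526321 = 3^1*7^1*59^1*2039^1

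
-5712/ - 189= 272/9 = 30.22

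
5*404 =2020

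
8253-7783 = 470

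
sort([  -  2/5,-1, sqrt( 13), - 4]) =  [-4, -1,  -  2/5,sqrt (13)]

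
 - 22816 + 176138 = 153322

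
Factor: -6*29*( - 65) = 2^1*3^1*5^1 * 13^1 *29^1 = 11310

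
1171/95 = 1171/95 = 12.33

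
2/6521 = 2/6521 = 0.00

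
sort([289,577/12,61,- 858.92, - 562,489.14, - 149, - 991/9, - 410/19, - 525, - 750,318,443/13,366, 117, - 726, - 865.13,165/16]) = [ - 865.13,  -  858.92, - 750,  -  726, - 562, - 525, - 149, - 991/9, - 410/19, 165/16 , 443/13, 577/12,61 , 117,289, 318,366,489.14 ] 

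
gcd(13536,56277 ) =9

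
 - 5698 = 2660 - 8358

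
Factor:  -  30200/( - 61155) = 2^3*3^(-4 )*5^1= 40/81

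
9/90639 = 1/10071 = 0.00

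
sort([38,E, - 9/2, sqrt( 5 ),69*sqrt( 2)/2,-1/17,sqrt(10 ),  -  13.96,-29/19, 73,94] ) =[ - 13.96,  -  9/2,-29/19,-1/17,sqrt(5 ),  E,  sqrt( 10), 38,69 * sqrt( 2)/2,73,94]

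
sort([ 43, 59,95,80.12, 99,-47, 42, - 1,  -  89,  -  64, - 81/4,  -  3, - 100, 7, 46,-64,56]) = [-100, - 89,-64, - 64, - 47,-81/4,-3, - 1,7, 42, 43, 46, 56, 59, 80.12,  95, 99 ] 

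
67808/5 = 13561 +3/5  =  13561.60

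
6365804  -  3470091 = 2895713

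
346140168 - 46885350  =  299254818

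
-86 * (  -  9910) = 852260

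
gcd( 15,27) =3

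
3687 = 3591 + 96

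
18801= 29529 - 10728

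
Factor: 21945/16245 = 77/57 = 3^( - 1)*7^1* 11^1*19^( - 1 )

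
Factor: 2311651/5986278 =2^ (-1 ) * 3^( - 3)* 17^( - 1)*6521^(  -  1 )*2311651^1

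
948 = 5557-4609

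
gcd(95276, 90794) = 2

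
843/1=843 =843.00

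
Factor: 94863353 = 13^1 *7297181^1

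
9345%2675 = 1320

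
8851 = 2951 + 5900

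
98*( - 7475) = -732550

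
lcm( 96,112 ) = 672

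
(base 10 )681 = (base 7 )1662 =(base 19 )1gg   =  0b1010101001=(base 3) 221020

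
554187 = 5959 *93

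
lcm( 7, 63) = 63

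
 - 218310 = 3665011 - 3883321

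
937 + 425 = 1362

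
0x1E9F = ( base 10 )7839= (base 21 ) HG6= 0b1111010011111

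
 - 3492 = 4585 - 8077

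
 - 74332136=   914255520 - 988587656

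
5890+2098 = 7988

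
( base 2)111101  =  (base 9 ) 67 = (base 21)2j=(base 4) 331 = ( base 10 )61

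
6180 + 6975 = 13155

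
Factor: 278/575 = 2^1*  5^( - 2 )*23^ ( - 1)*139^1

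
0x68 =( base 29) 3h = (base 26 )40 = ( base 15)6E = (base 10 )104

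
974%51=5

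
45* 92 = 4140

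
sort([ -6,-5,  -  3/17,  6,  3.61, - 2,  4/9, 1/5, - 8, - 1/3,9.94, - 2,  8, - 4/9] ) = [-8,-6 ,-5, - 2, - 2, - 4/9,-1/3,-3/17,1/5, 4/9, 3.61,6,  8,9.94]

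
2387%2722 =2387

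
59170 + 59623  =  118793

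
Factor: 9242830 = 2^1*5^1*924283^1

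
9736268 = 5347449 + 4388819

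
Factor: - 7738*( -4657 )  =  36035866 = 2^1*53^1*73^1*4657^1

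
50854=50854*1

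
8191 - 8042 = 149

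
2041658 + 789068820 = 791110478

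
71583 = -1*(-71583 ) 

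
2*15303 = 30606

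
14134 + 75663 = 89797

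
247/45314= 247/45314 = 0.01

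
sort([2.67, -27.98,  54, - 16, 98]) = [ - 27.98, - 16, 2.67,  54,98 ]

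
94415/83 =94415/83=1137.53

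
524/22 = 262/11 = 23.82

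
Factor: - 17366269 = - 17366269^1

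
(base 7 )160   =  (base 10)91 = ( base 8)133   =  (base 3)10101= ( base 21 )47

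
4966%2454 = 58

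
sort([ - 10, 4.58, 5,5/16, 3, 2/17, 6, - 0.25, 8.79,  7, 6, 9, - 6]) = [ - 10,- 6, - 0.25,2/17, 5/16, 3, 4.58, 5, 6 , 6,7, 8.79, 9]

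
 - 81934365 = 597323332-679257697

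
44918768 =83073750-38154982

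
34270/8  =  17135/4 =4283.75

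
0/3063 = 0 = 0.00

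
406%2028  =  406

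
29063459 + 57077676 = 86141135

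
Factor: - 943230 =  - 2^1*3^1*5^1*23^1*1367^1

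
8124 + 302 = 8426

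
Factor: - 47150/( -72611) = 2^1*5^2*7^( - 1 )*11^(-1 )= 50/77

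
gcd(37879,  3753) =1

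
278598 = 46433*6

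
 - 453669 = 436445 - 890114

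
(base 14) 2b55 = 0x1E27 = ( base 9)11526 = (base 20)j5j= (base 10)7719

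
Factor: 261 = 3^2*29^1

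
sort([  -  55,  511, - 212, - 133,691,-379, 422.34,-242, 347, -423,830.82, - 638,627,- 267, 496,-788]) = [ - 788, - 638, - 423,  -  379,  -  267,-242,-212,  -  133, - 55,347, 422.34,496,511, 627, 691, 830.82 ] 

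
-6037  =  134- 6171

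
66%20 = 6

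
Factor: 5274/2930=9/5  =  3^2*5^( - 1 ) 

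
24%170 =24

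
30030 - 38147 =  - 8117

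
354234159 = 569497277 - 215263118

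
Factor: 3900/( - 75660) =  - 5^1*97^( - 1) = - 5/97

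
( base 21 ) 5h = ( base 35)3H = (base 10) 122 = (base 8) 172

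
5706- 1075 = 4631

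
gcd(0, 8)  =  8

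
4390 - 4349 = 41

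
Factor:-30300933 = - 3^1 * 13^1 * 776947^1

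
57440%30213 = 27227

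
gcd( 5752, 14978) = 2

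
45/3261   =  15/1087 = 0.01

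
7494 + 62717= 70211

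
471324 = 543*868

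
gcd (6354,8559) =9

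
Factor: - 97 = -97^1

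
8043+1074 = 9117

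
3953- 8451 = - 4498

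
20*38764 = 775280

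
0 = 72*0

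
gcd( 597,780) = 3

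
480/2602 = 240/1301 = 0.18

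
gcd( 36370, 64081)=1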